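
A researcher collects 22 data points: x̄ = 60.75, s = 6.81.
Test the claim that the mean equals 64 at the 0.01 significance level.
One-sample t-test:
H₀: μ = 64
H₁: μ ≠ 64
df = n - 1 = 21
t = (x̄ - μ₀) / (s/√n) = (60.75 - 64) / (6.81/√22) = -2.238
p-value = 0.0362

Since p-value > α = 0.01, we fail to reject H₀.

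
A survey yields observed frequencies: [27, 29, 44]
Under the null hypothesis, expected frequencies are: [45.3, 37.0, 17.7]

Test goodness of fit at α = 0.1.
Chi-square goodness of fit test:
H₀: observed counts match expected distribution
H₁: observed counts differ from expected distribution
df = k - 1 = 2
χ² = Σ(O - E)²/E
   = (27 - 45.3)²/45.3 + (29 - 37.0)²/37.0 + (44 - 17.7)²/17.7
   = 7.393 + 1.730 + 39.079
   = 48.20
p-value < 0.0001

Since p-value < α = 0.1, we reject H₀.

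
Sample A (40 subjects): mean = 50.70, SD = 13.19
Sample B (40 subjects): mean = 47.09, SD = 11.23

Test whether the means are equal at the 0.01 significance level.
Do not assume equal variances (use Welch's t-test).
Welch's two-sample t-test:
H₀: μ₁ = μ₂
H₁: μ₁ ≠ μ₂
s₁²/n₁ = 13.19²/40 = 4.3494,  s₂²/n₂ = 11.23²/40 = 3.1528
SE = √(s₁²/n₁ + s₂²/n₂) = √(4.3494 + 3.1528) = 2.7390
df (Welch-Satterthwaite) = (s₁²/n₁ + s₂²/n₂)² / [(s₁²/n₁)²/(n₁-1) + (s₂²/n₂)²/(n₂-1)] ≈ 76.06
t = (x̄₁ - x̄₂) / SE = (50.70 - 47.09) / 2.7390 = 3.61 / 2.7390 = 1.318
p-value = 0.1915

Since p-value > α = 0.01, we fail to reject H₀.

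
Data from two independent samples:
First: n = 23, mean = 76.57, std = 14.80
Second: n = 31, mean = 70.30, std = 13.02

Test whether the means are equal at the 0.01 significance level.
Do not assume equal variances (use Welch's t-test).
Welch's two-sample t-test:
H₀: μ₁ = μ₂
H₁: μ₁ ≠ μ₂
s₁²/n₁ = 14.80²/23 = 9.5235,  s₂²/n₂ = 13.02²/31 = 5.4684
SE = √(s₁²/n₁ + s₂²/n₂) = √(9.5235 + 5.4684) = 3.8719
df (Welch-Satterthwaite) = (s₁²/n₁ + s₂²/n₂)² / [(s₁²/n₁)²/(n₁-1) + (s₂²/n₂)²/(n₂-1)] ≈ 43.90
t = (x̄₁ - x̄₂) / SE = (76.57 - 70.30) / 3.8719 = 6.27 / 3.8719 = 1.619
p-value = 0.1125

Since p-value > α = 0.01, we fail to reject H₀.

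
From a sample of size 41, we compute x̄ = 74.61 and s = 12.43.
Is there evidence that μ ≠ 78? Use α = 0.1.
One-sample t-test:
H₀: μ = 78
H₁: μ ≠ 78
df = n - 1 = 40
t = (x̄ - μ₀) / (s/√n) = (74.61 - 78) / (12.43/√41) = -1.746
p-value = 0.0884

Since p-value < α = 0.1, we reject H₀.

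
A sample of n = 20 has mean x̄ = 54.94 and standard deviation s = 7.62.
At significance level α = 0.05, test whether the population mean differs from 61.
One-sample t-test:
H₀: μ = 61
H₁: μ ≠ 61
df = n - 1 = 19
t = (x̄ - μ₀) / (s/√n) = (54.94 - 61) / (7.62/√20) = -3.557
p-value = 0.0021

Since p-value < α = 0.05, we reject H₀.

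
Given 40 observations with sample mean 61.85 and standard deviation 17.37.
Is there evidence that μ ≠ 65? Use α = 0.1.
One-sample t-test:
H₀: μ = 65
H₁: μ ≠ 65
df = n - 1 = 39
t = (x̄ - μ₀) / (s/√n) = (61.85 - 65) / (17.37/√40) = -1.147
p-value = 0.2584

Since p-value > α = 0.1, we fail to reject H₀.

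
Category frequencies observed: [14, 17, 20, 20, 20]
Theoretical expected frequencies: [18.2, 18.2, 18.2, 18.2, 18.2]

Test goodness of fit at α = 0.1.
Chi-square goodness of fit test:
H₀: observed counts match expected distribution
H₁: observed counts differ from expected distribution
df = k - 1 = 4
χ² = Σ(O - E)²/E
   = (14 - 18.2)²/18.2 + (17 - 18.2)²/18.2 + (20 - 18.2)²/18.2 + (20 - 18.2)²/18.2 + (20 - 18.2)²/18.2
   = 0.969 + 0.079 + 0.178 + 0.178 + 0.178
   = 1.58
p-value = 0.8119

Since p-value > α = 0.1, we fail to reject H₀.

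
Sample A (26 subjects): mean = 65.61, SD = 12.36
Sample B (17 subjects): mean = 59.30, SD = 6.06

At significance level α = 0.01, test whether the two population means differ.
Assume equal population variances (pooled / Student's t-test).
Student's two-sample t-test (equal variances):
H₀: μ₁ = μ₂
H₁: μ₁ ≠ μ₂
df = n₁ + n₂ - 2 = 41
Pooled variance s_p² = [(n₁-1)s₁² + (n₂-1)s₂²] / (n₁ + n₂ - 2) = [(25)(12.36²) + (16)(6.06²)] / 41 = 107.4834
SE = √(s_p²(1/n₁ + 1/n₂)) = √(107.4834 × (1/26 + 1/17)) = 3.2337
t = (x̄₁ - x̄₂) / SE = (65.61 - 59.30) / 3.2337 = 6.31 / 3.2337 = 1.951
p-value = 0.0579

Since p-value > α = 0.01, we fail to reject H₀.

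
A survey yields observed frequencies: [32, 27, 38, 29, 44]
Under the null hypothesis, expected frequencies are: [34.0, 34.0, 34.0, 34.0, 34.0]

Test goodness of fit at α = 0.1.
Chi-square goodness of fit test:
H₀: observed counts match expected distribution
H₁: observed counts differ from expected distribution
df = k - 1 = 4
χ² = Σ(O - E)²/E
   = (32 - 34.0)²/34.0 + (27 - 34.0)²/34.0 + (38 - 34.0)²/34.0 + (29 - 34.0)²/34.0 + (44 - 34.0)²/34.0
   = 0.118 + 1.441 + 0.471 + 0.735 + 2.941
   = 5.71
p-value = 0.2222

Since p-value > α = 0.1, we fail to reject H₀.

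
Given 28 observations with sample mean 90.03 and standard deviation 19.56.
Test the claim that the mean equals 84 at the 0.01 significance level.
One-sample t-test:
H₀: μ = 84
H₁: μ ≠ 84
df = n - 1 = 27
t = (x̄ - μ₀) / (s/√n) = (90.03 - 84) / (19.56/√28) = 1.631
p-value = 0.1144

Since p-value > α = 0.01, we fail to reject H₀.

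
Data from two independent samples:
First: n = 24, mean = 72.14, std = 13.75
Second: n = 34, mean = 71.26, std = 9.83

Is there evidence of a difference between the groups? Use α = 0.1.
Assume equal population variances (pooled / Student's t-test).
Student's two-sample t-test (equal variances):
H₀: μ₁ = μ₂
H₁: μ₁ ≠ μ₂
df = n₁ + n₂ - 2 = 56
Pooled variance s_p² = [(n₁-1)s₁² + (n₂-1)s₂²] / (n₁ + n₂ - 2) = [(23)(13.75²) + (33)(9.83²)] / 56 = 134.5927
SE = √(s_p²(1/n₁ + 1/n₂)) = √(134.5927 × (1/24 + 1/34)) = 3.0930
t = (x̄₁ - x̄₂) / SE = (72.14 - 71.26) / 3.0930 = 0.88 / 3.0930 = 0.285
p-value = 0.7771

Since p-value > α = 0.1, we fail to reject H₀.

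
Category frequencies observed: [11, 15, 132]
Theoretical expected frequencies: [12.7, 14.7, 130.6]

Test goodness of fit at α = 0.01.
Chi-square goodness of fit test:
H₀: observed counts match expected distribution
H₁: observed counts differ from expected distribution
df = k - 1 = 2
χ² = Σ(O - E)²/E
   = (11 - 12.7)²/12.7 + (15 - 14.7)²/14.7 + (132 - 130.6)²/130.6
   = 0.228 + 0.006 + 0.015
   = 0.25
p-value = 0.8831

Since p-value > α = 0.01, we fail to reject H₀.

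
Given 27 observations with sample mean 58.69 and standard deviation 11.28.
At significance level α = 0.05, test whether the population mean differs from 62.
One-sample t-test:
H₀: μ = 62
H₁: μ ≠ 62
df = n - 1 = 26
t = (x̄ - μ₀) / (s/√n) = (58.69 - 62) / (11.28/√27) = -1.525
p-value = 0.1394

Since p-value > α = 0.05, we fail to reject H₀.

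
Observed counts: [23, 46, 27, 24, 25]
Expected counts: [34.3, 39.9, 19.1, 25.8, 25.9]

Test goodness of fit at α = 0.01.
Chi-square goodness of fit test:
H₀: observed counts match expected distribution
H₁: observed counts differ from expected distribution
df = k - 1 = 4
χ² = Σ(O - E)²/E
   = (23 - 34.3)²/34.3 + (46 - 39.9)²/39.9 + (27 - 19.1)²/19.1 + (24 - 25.8)²/25.8 + (25 - 25.9)²/25.9
   = 3.723 + 0.933 + 3.268 + 0.126 + 0.031
   = 8.08
p-value = 0.0887

Since p-value > α = 0.01, we fail to reject H₀.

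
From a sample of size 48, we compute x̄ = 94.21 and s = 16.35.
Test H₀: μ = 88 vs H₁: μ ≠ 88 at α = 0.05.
One-sample t-test:
H₀: μ = 88
H₁: μ ≠ 88
df = n - 1 = 47
t = (x̄ - μ₀) / (s/√n) = (94.21 - 88) / (16.35/√48) = 2.631
p-value = 0.0115

Since p-value < α = 0.05, we reject H₀.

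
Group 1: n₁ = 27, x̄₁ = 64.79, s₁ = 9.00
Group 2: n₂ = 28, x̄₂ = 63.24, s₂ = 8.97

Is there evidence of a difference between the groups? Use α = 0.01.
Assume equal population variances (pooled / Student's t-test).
Student's two-sample t-test (equal variances):
H₀: μ₁ = μ₂
H₁: μ₁ ≠ μ₂
df = n₁ + n₂ - 2 = 53
Pooled variance s_p² = [(n₁-1)s₁² + (n₂-1)s₂²] / (n₁ + n₂ - 2) = [(26)(9.00²) + (27)(8.97²)] / 53 = 80.7254
SE = √(s_p²(1/n₁ + 1/n₂)) = √(80.7254 × (1/27 + 1/28)) = 2.4234
t = (x̄₁ - x̄₂) / SE = (64.79 - 63.24) / 2.4234 = 1.55 / 2.4234 = 0.640
p-value = 0.5252

Since p-value > α = 0.01, we fail to reject H₀.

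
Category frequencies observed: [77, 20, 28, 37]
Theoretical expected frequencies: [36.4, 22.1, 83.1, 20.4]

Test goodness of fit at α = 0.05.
Chi-square goodness of fit test:
H₀: observed counts match expected distribution
H₁: observed counts differ from expected distribution
df = k - 1 = 3
χ² = Σ(O - E)²/E
   = (77 - 36.4)²/36.4 + (20 - 22.1)²/22.1 + (28 - 83.1)²/83.1 + (37 - 20.4)²/20.4
   = 45.285 + 0.200 + 36.534 + 13.508
   = 95.53
p-value < 0.0001

Since p-value < α = 0.05, we reject H₀.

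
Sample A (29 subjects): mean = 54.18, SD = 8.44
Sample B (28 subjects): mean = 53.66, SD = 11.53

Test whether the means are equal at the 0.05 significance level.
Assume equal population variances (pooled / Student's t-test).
Student's two-sample t-test (equal variances):
H₀: μ₁ = μ₂
H₁: μ₁ ≠ μ₂
df = n₁ + n₂ - 2 = 55
Pooled variance s_p² = [(n₁-1)s₁² + (n₂-1)s₂²] / (n₁ + n₂ - 2) = [(28)(8.44²) + (27)(11.53²)] / 55 = 101.5263
SE = √(s_p²(1/n₁ + 1/n₂)) = √(101.5263 × (1/29 + 1/28)) = 2.6696
t = (x̄₁ - x̄₂) / SE = (54.18 - 53.66) / 2.6696 = 0.52 / 2.6696 = 0.195
p-value = 0.8463

Since p-value > α = 0.05, we fail to reject H₀.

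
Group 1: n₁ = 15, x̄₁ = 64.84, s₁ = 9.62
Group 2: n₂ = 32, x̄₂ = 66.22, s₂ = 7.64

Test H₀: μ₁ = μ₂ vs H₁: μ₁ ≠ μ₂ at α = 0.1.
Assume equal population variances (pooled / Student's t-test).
Student's two-sample t-test (equal variances):
H₀: μ₁ = μ₂
H₁: μ₁ ≠ μ₂
df = n₁ + n₂ - 2 = 45
Pooled variance s_p² = [(n₁-1)s₁² + (n₂-1)s₂²] / (n₁ + n₂ - 2) = [(14)(9.62²) + (31)(7.64²)] / 45 = 69.0018
SE = √(s_p²(1/n₁ + 1/n₂)) = √(69.0018 × (1/15 + 1/32)) = 2.5993
t = (x̄₁ - x̄₂) / SE = (64.84 - 66.22) / 2.5993 = -1.38 / 2.5993 = -0.531
p-value = 0.5981

Since p-value > α = 0.1, we fail to reject H₀.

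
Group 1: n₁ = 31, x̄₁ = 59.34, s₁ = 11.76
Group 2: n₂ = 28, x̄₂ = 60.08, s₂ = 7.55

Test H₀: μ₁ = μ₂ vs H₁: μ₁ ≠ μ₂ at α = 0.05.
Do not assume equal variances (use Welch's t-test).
Welch's two-sample t-test:
H₀: μ₁ = μ₂
H₁: μ₁ ≠ μ₂
s₁²/n₁ = 11.76²/31 = 4.4612,  s₂²/n₂ = 7.55²/28 = 2.0358
SE = √(s₁²/n₁ + s₂²/n₂) = √(4.4612 + 2.0358) = 2.5489
df (Welch-Satterthwaite) = (s₁²/n₁ + s₂²/n₂)² / [(s₁²/n₁)²/(n₁-1) + (s₂²/n₂)²/(n₂-1)] ≈ 51.67
t = (x̄₁ - x̄₂) / SE = (59.34 - 60.08) / 2.5489 = -0.74 / 2.5489 = -0.290
p-value = 0.7727

Since p-value > α = 0.05, we fail to reject H₀.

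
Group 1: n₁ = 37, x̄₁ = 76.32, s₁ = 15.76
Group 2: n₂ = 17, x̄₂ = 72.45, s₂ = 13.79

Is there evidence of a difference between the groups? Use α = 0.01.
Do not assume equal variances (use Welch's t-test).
Welch's two-sample t-test:
H₀: μ₁ = μ₂
H₁: μ₁ ≠ μ₂
s₁²/n₁ = 15.76²/37 = 6.7129,  s₂²/n₂ = 13.79²/17 = 11.1861
SE = √(s₁²/n₁ + s₂²/n₂) = √(6.7129 + 11.1861) = 4.2307
df (Welch-Satterthwaite) = (s₁²/n₁ + s₂²/n₂)² / [(s₁²/n₁)²/(n₁-1) + (s₂²/n₂)²/(n₂-1)] ≈ 35.31
t = (x̄₁ - x̄₂) / SE = (76.32 - 72.45) / 4.2307 = 3.87 / 4.2307 = 0.915
p-value = 0.3665

Since p-value > α = 0.01, we fail to reject H₀.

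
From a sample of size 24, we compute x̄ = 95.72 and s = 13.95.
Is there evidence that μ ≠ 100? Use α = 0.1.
One-sample t-test:
H₀: μ = 100
H₁: μ ≠ 100
df = n - 1 = 23
t = (x̄ - μ₀) / (s/√n) = (95.72 - 100) / (13.95/√24) = -1.503
p-value = 0.1464

Since p-value > α = 0.1, we fail to reject H₀.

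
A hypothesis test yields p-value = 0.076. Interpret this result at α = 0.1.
Since p = 0.076 < α = 0.1, reject H₀.
There is sufficient evidence to reject the null hypothesis; the result is statistically significant at the 0.1 level.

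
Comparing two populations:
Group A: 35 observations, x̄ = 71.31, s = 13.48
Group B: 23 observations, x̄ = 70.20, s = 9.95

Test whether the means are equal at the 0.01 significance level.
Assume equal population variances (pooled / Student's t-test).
Student's two-sample t-test (equal variances):
H₀: μ₁ = μ₂
H₁: μ₁ ≠ μ₂
df = n₁ + n₂ - 2 = 56
Pooled variance s_p² = [(n₁-1)s₁² + (n₂-1)s₂²] / (n₁ + n₂ - 2) = [(34)(13.48²) + (22)(9.95²)] / 56 = 149.2180
SE = √(s_p²(1/n₁ + 1/n₂)) = √(149.2180 × (1/35 + 1/23)) = 3.2789
t = (x̄₁ - x̄₂) / SE = (71.31 - 70.20) / 3.2789 = 1.11 / 3.2789 = 0.339
p-value = 0.7362

Since p-value > α = 0.01, we fail to reject H₀.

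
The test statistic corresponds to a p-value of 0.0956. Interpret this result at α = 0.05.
Since p = 0.0956 > α = 0.05, fail to reject H₀.
There is insufficient evidence to reject the null hypothesis; the result is not statistically significant at the 0.05 level.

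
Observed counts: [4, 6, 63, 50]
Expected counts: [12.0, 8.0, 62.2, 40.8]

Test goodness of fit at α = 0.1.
Chi-square goodness of fit test:
H₀: observed counts match expected distribution
H₁: observed counts differ from expected distribution
df = k - 1 = 3
χ² = Σ(O - E)²/E
   = (4 - 12.0)²/12.0 + (6 - 8.0)²/8.0 + (63 - 62.2)²/62.2 + (50 - 40.8)²/40.8
   = 5.333 + 0.500 + 0.010 + 2.075
   = 7.92
p-value = 0.0477

Since p-value < α = 0.1, we reject H₀.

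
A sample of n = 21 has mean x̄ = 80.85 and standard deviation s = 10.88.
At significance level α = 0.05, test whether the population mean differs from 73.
One-sample t-test:
H₀: μ = 73
H₁: μ ≠ 73
df = n - 1 = 20
t = (x̄ - μ₀) / (s/√n) = (80.85 - 73) / (10.88/√21) = 3.306
p-value = 0.0035

Since p-value < α = 0.05, we reject H₀.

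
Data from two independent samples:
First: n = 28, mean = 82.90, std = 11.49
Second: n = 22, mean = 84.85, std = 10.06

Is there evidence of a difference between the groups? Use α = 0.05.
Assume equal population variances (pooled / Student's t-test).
Student's two-sample t-test (equal variances):
H₀: μ₁ = μ₂
H₁: μ₁ ≠ μ₂
df = n₁ + n₂ - 2 = 48
Pooled variance s_p² = [(n₁-1)s₁² + (n₂-1)s₂²] / (n₁ + n₂ - 2) = [(27)(11.49²) + (21)(10.06²)] / 48 = 118.5379
SE = √(s_p²(1/n₁ + 1/n₂)) = √(118.5379 × (1/28 + 1/22)) = 3.1019
t = (x̄₁ - x̄₂) / SE = (82.90 - 84.85) / 3.1019 = -1.95 / 3.1019 = -0.629
p-value = 0.5326

Since p-value > α = 0.05, we fail to reject H₀.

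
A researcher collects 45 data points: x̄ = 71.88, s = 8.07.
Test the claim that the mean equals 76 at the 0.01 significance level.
One-sample t-test:
H₀: μ = 76
H₁: μ ≠ 76
df = n - 1 = 44
t = (x̄ - μ₀) / (s/√n) = (71.88 - 76) / (8.07/√45) = -3.425
p-value = 0.0013

Since p-value < α = 0.01, we reject H₀.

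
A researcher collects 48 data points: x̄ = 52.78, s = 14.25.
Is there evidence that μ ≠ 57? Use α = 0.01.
One-sample t-test:
H₀: μ = 57
H₁: μ ≠ 57
df = n - 1 = 47
t = (x̄ - μ₀) / (s/√n) = (52.78 - 57) / (14.25/√48) = -2.052
p-value = 0.0458

Since p-value > α = 0.01, we fail to reject H₀.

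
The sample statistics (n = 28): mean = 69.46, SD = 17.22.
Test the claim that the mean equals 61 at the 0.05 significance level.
One-sample t-test:
H₀: μ = 61
H₁: μ ≠ 61
df = n - 1 = 27
t = (x̄ - μ₀) / (s/√n) = (69.46 - 61) / (17.22/√28) = 2.600
p-value = 0.0149

Since p-value < α = 0.05, we reject H₀.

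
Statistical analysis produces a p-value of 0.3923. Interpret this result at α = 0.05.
Since p = 0.3923 > α = 0.05, fail to reject H₀.
There is insufficient evidence to reject the null hypothesis; the result is not statistically significant at the 0.05 level.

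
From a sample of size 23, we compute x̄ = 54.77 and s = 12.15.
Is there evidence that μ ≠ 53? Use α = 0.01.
One-sample t-test:
H₀: μ = 53
H₁: μ ≠ 53
df = n - 1 = 22
t = (x̄ - μ₀) / (s/√n) = (54.77 - 53) / (12.15/√23) = 0.699
p-value = 0.4921

Since p-value > α = 0.01, we fail to reject H₀.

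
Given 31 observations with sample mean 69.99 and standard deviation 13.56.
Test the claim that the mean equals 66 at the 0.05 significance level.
One-sample t-test:
H₀: μ = 66
H₁: μ ≠ 66
df = n - 1 = 30
t = (x̄ - μ₀) / (s/√n) = (69.99 - 66) / (13.56/√31) = 1.638
p-value = 0.1118

Since p-value > α = 0.05, we fail to reject H₀.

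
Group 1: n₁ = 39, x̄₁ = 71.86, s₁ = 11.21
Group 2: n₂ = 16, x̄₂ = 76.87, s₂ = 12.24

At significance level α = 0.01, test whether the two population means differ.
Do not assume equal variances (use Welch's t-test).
Welch's two-sample t-test:
H₀: μ₁ = μ₂
H₁: μ₁ ≠ μ₂
s₁²/n₁ = 11.21²/39 = 3.2222,  s₂²/n₂ = 12.24²/16 = 9.3636
SE = √(s₁²/n₁ + s₂²/n₂) = √(3.2222 + 9.3636) = 3.5476
df (Welch-Satterthwaite) = (s₁²/n₁ + s₂²/n₂)² / [(s₁²/n₁)²/(n₁-1) + (s₂²/n₂)²/(n₂-1)] ≈ 25.89
t = (x̄₁ - x̄₂) / SE = (71.86 - 76.87) / 3.5476 = -5.01 / 3.5476 = -1.412
p-value = 0.1698

Since p-value > α = 0.01, we fail to reject H₀.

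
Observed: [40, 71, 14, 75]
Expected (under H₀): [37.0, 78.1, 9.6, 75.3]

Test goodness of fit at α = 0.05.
Chi-square goodness of fit test:
H₀: observed counts match expected distribution
H₁: observed counts differ from expected distribution
df = k - 1 = 3
χ² = Σ(O - E)²/E
   = (40 - 37.0)²/37.0 + (71 - 78.1)²/78.1 + (14 - 9.6)²/9.6 + (75 - 75.3)²/75.3
   = 0.243 + 0.645 + 2.017 + 0.001
   = 2.91
p-value = 0.4063

Since p-value > α = 0.05, we fail to reject H₀.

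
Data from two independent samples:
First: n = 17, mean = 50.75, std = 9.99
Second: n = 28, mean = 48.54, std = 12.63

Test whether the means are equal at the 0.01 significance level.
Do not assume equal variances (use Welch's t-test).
Welch's two-sample t-test:
H₀: μ₁ = μ₂
H₁: μ₁ ≠ μ₂
s₁²/n₁ = 9.99²/17 = 5.8706,  s₂²/n₂ = 12.63²/28 = 5.6970
SE = √(s₁²/n₁ + s₂²/n₂) = √(5.8706 + 5.6970) = 3.4011
df (Welch-Satterthwaite) = (s₁²/n₁ + s₂²/n₂)² / [(s₁²/n₁)²/(n₁-1) + (s₂²/n₂)²/(n₂-1)] ≈ 39.87
t = (x̄₁ - x̄₂) / SE = (50.75 - 48.54) / 3.4011 = 2.21 / 3.4011 = 0.650
p-value = 0.5196

Since p-value > α = 0.01, we fail to reject H₀.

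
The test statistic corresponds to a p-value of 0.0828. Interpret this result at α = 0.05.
Since p = 0.0828 > α = 0.05, fail to reject H₀.
There is insufficient evidence to reject the null hypothesis; the result is not statistically significant at the 0.05 level.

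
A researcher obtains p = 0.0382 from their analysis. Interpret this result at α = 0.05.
Since p = 0.0382 < α = 0.05, reject H₀.
There is sufficient evidence to reject the null hypothesis; the result is statistically significant at the 0.05 level.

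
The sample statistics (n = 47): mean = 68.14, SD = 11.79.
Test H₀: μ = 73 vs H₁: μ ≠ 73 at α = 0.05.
One-sample t-test:
H₀: μ = 73
H₁: μ ≠ 73
df = n - 1 = 46
t = (x̄ - μ₀) / (s/√n) = (68.14 - 73) / (11.79/√47) = -2.826
p-value = 0.0070

Since p-value < α = 0.05, we reject H₀.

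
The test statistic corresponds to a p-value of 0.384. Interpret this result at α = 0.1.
Since p = 0.384 > α = 0.1, fail to reject H₀.
There is insufficient evidence to reject the null hypothesis; the result is not statistically significant at the 0.1 level.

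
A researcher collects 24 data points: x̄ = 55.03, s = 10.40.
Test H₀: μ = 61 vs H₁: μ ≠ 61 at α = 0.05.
One-sample t-test:
H₀: μ = 61
H₁: μ ≠ 61
df = n - 1 = 23
t = (x̄ - μ₀) / (s/√n) = (55.03 - 61) / (10.40/√24) = -2.812
p-value = 0.0099

Since p-value < α = 0.05, we reject H₀.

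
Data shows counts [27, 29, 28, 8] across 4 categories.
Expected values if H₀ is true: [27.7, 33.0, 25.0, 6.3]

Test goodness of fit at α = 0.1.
Chi-square goodness of fit test:
H₀: observed counts match expected distribution
H₁: observed counts differ from expected distribution
df = k - 1 = 3
χ² = Σ(O - E)²/E
   = (27 - 27.7)²/27.7 + (29 - 33.0)²/33.0 + (28 - 25.0)²/25.0 + (8 - 6.3)²/6.3
   = 0.018 + 0.485 + 0.360 + 0.459
   = 1.32
p-value = 0.7241

Since p-value > α = 0.1, we fail to reject H₀.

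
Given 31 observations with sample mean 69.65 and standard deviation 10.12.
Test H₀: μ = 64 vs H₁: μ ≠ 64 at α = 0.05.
One-sample t-test:
H₀: μ = 64
H₁: μ ≠ 64
df = n - 1 = 30
t = (x̄ - μ₀) / (s/√n) = (69.65 - 64) / (10.12/√31) = 3.108
p-value = 0.0041

Since p-value < α = 0.05, we reject H₀.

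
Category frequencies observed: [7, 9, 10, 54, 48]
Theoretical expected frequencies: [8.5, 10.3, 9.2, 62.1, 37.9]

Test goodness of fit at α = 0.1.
Chi-square goodness of fit test:
H₀: observed counts match expected distribution
H₁: observed counts differ from expected distribution
df = k - 1 = 4
χ² = Σ(O - E)²/E
   = (7 - 8.5)²/8.5 + (9 - 10.3)²/10.3 + (10 - 9.2)²/9.2 + (54 - 62.1)²/62.1 + (48 - 37.9)²/37.9
   = 0.265 + 0.164 + 0.070 + 1.057 + 2.692
   = 4.25
p-value = 0.3737

Since p-value > α = 0.1, we fail to reject H₀.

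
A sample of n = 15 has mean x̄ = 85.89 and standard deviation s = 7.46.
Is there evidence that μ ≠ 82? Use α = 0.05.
One-sample t-test:
H₀: μ = 82
H₁: μ ≠ 82
df = n - 1 = 14
t = (x̄ - μ₀) / (s/√n) = (85.89 - 82) / (7.46/√15) = 2.020
p-value = 0.0630

Since p-value > α = 0.05, we fail to reject H₀.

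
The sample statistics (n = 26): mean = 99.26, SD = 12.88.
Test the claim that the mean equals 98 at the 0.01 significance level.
One-sample t-test:
H₀: μ = 98
H₁: μ ≠ 98
df = n - 1 = 25
t = (x̄ - μ₀) / (s/√n) = (99.26 - 98) / (12.88/√26) = 0.499
p-value = 0.6223

Since p-value > α = 0.01, we fail to reject H₀.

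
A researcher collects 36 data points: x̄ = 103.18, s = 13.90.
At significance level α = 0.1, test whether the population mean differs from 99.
One-sample t-test:
H₀: μ = 99
H₁: μ ≠ 99
df = n - 1 = 35
t = (x̄ - μ₀) / (s/√n) = (103.18 - 99) / (13.90/√36) = 1.804
p-value = 0.0798

Since p-value < α = 0.1, we reject H₀.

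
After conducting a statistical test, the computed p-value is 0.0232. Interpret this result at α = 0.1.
Since p = 0.0232 < α = 0.1, reject H₀.
There is sufficient evidence to reject the null hypothesis; the result is statistically significant at the 0.1 level.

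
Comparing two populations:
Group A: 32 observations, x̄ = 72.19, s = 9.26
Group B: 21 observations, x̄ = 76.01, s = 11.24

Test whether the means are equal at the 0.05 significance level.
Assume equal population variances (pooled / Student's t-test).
Student's two-sample t-test (equal variances):
H₀: μ₁ = μ₂
H₁: μ₁ ≠ μ₂
df = n₁ + n₂ - 2 = 51
Pooled variance s_p² = [(n₁-1)s₁² + (n₂-1)s₂²] / (n₁ + n₂ - 2) = [(31)(9.26²) + (20)(11.24²)] / 51 = 101.6652
SE = √(s_p²(1/n₁ + 1/n₂)) = √(101.6652 × (1/32 + 1/21)) = 2.8316
t = (x̄₁ - x̄₂) / SE = (72.19 - 76.01) / 2.8316 = -3.82 / 2.8316 = -1.349
p-value = 0.1833

Since p-value > α = 0.05, we fail to reject H₀.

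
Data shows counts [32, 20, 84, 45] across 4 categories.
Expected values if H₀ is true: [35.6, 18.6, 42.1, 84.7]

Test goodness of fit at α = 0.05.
Chi-square goodness of fit test:
H₀: observed counts match expected distribution
H₁: observed counts differ from expected distribution
df = k - 1 = 3
χ² = Σ(O - E)²/E
   = (32 - 35.6)²/35.6 + (20 - 18.6)²/18.6 + (84 - 42.1)²/42.1 + (45 - 84.7)²/84.7
   = 0.364 + 0.105 + 41.701 + 18.608
   = 60.78
p-value < 0.0001

Since p-value < α = 0.05, we reject H₀.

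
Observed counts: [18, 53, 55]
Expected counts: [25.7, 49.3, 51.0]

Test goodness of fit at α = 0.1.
Chi-square goodness of fit test:
H₀: observed counts match expected distribution
H₁: observed counts differ from expected distribution
df = k - 1 = 2
χ² = Σ(O - E)²/E
   = (18 - 25.7)²/25.7 + (53 - 49.3)²/49.3 + (55 - 51.0)²/51.0
   = 2.307 + 0.278 + 0.314
   = 2.90
p-value = 0.2348

Since p-value > α = 0.1, we fail to reject H₀.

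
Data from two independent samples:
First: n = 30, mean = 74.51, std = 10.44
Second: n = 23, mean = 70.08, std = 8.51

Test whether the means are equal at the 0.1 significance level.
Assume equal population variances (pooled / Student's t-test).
Student's two-sample t-test (equal variances):
H₀: μ₁ = μ₂
H₁: μ₁ ≠ μ₂
df = n₁ + n₂ - 2 = 51
Pooled variance s_p² = [(n₁-1)s₁² + (n₂-1)s₂²] / (n₁ + n₂ - 2) = [(29)(10.44²) + (22)(8.51²)] / 51 = 93.2168
SE = √(s_p²(1/n₁ + 1/n₂)) = √(93.2168 × (1/30 + 1/23)) = 2.6758
t = (x̄₁ - x̄₂) / SE = (74.51 - 70.08) / 2.6758 = 4.43 / 2.6758 = 1.656
p-value = 0.1040

Since p-value > α = 0.1, we fail to reject H₀.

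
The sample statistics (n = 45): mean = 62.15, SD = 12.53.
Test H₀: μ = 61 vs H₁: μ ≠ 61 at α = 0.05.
One-sample t-test:
H₀: μ = 61
H₁: μ ≠ 61
df = n - 1 = 44
t = (x̄ - μ₀) / (s/√n) = (62.15 - 61) / (12.53/√45) = 0.616
p-value = 0.5413

Since p-value > α = 0.05, we fail to reject H₀.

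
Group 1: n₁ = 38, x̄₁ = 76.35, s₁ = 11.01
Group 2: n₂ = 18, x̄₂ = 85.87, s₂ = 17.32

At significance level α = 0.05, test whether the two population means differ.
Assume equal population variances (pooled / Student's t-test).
Student's two-sample t-test (equal variances):
H₀: μ₁ = μ₂
H₁: μ₁ ≠ μ₂
df = n₁ + n₂ - 2 = 54
Pooled variance s_p² = [(n₁-1)s₁² + (n₂-1)s₂²] / (n₁ + n₂ - 2) = [(37)(11.01²) + (17)(17.32²)] / 54 = 177.4971
SE = √(s_p²(1/n₁ + 1/n₂)) = √(177.4971 × (1/38 + 1/18)) = 3.8121
t = (x̄₁ - x̄₂) / SE = (76.35 - 85.87) / 3.8121 = -9.52 / 3.8121 = -2.497
p-value = 0.0156

Since p-value < α = 0.05, we reject H₀.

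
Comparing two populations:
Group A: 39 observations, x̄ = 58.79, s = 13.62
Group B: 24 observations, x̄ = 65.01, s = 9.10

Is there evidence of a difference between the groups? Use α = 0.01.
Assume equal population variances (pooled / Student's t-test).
Student's two-sample t-test (equal variances):
H₀: μ₁ = μ₂
H₁: μ₁ ≠ μ₂
df = n₁ + n₂ - 2 = 61
Pooled variance s_p² = [(n₁-1)s₁² + (n₂-1)s₂²] / (n₁ + n₂ - 2) = [(38)(13.62²) + (23)(9.10²)] / 61 = 146.7836
SE = √(s_p²(1/n₁ + 1/n₂)) = √(146.7836 × (1/39 + 1/24)) = 3.1432
t = (x̄₁ - x̄₂) / SE = (58.79 - 65.01) / 3.1432 = -6.22 / 3.1432 = -1.979
p-value = 0.0523

Since p-value > α = 0.01, we fail to reject H₀.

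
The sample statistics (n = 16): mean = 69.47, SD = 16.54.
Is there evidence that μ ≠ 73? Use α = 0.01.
One-sample t-test:
H₀: μ = 73
H₁: μ ≠ 73
df = n - 1 = 15
t = (x̄ - μ₀) / (s/√n) = (69.47 - 73) / (16.54/√16) = -0.854
p-value = 0.4067

Since p-value > α = 0.01, we fail to reject H₀.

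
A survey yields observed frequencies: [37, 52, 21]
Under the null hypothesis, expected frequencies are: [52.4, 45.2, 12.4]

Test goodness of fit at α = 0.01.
Chi-square goodness of fit test:
H₀: observed counts match expected distribution
H₁: observed counts differ from expected distribution
df = k - 1 = 2
χ² = Σ(O - E)²/E
   = (37 - 52.4)²/52.4 + (52 - 45.2)²/45.2 + (21 - 12.4)²/12.4
   = 4.526 + 1.023 + 5.965
   = 11.51
p-value = 0.0032

Since p-value < α = 0.01, we reject H₀.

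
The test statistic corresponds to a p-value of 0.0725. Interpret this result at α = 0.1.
Since p = 0.0725 < α = 0.1, reject H₀.
There is sufficient evidence to reject the null hypothesis; the result is statistically significant at the 0.1 level.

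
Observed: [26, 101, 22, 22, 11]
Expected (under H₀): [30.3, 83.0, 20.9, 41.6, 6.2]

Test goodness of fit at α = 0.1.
Chi-square goodness of fit test:
H₀: observed counts match expected distribution
H₁: observed counts differ from expected distribution
df = k - 1 = 4
χ² = Σ(O - E)²/E
   = (26 - 30.3)²/30.3 + (101 - 83.0)²/83.0 + (22 - 20.9)²/20.9 + (22 - 41.6)²/41.6 + (11 - 6.2)²/6.2
   = 0.610 + 3.904 + 0.058 + 9.235 + 3.716
   = 17.52
p-value = 0.0015

Since p-value < α = 0.1, we reject H₀.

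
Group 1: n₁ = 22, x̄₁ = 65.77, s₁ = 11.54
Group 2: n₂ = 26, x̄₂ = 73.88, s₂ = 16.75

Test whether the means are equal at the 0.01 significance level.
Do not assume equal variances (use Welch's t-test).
Welch's two-sample t-test:
H₀: μ₁ = μ₂
H₁: μ₁ ≠ μ₂
s₁²/n₁ = 11.54²/22 = 6.0533,  s₂²/n₂ = 16.75²/26 = 10.7909
SE = √(s₁²/n₁ + s₂²/n₂) = √(6.0533 + 10.7909) = 4.1042
df (Welch-Satterthwaite) = (s₁²/n₁ + s₂²/n₂)² / [(s₁²/n₁)²/(n₁-1) + (s₂²/n₂)²/(n₂-1)] ≈ 44.31
t = (x̄₁ - x̄₂) / SE = (65.77 - 73.88) / 4.1042 = -8.11 / 4.1042 = -1.976
p-value = 0.0544

Since p-value > α = 0.01, we fail to reject H₀.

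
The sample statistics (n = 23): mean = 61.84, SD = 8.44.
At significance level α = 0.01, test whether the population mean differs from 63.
One-sample t-test:
H₀: μ = 63
H₁: μ ≠ 63
df = n - 1 = 22
t = (x̄ - μ₀) / (s/√n) = (61.84 - 63) / (8.44/√23) = -0.659
p-value = 0.5166

Since p-value > α = 0.01, we fail to reject H₀.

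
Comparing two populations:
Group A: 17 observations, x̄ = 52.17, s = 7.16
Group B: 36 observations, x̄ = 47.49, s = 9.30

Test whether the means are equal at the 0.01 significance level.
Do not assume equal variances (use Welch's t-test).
Welch's two-sample t-test:
H₀: μ₁ = μ₂
H₁: μ₁ ≠ μ₂
s₁²/n₁ = 7.16²/17 = 3.0156,  s₂²/n₂ = 9.30²/36 = 2.4025
SE = √(s₁²/n₁ + s₂²/n₂) = √(3.0156 + 2.4025) = 2.3277
df (Welch-Satterthwaite) = (s₁²/n₁ + s₂²/n₂)² / [(s₁²/n₁)²/(n₁-1) + (s₂²/n₂)²/(n₂-1)] ≈ 40.03
t = (x̄₁ - x̄₂) / SE = (52.17 - 47.49) / 2.3277 = 4.68 / 2.3277 = 2.011
p-value = 0.0511

Since p-value > α = 0.01, we fail to reject H₀.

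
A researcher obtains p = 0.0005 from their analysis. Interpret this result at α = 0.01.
Since p = 0.0005 < α = 0.01, reject H₀.
There is sufficient evidence to reject the null hypothesis; the result is statistically significant at the 0.01 level.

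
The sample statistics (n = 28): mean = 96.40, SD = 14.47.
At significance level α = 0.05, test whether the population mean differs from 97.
One-sample t-test:
H₀: μ = 97
H₁: μ ≠ 97
df = n - 1 = 27
t = (x̄ - μ₀) / (s/√n) = (96.40 - 97) / (14.47/√28) = -0.219
p-value = 0.8280

Since p-value > α = 0.05, we fail to reject H₀.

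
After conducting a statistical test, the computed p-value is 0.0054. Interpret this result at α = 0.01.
Since p = 0.0054 < α = 0.01, reject H₀.
There is sufficient evidence to reject the null hypothesis; the result is statistically significant at the 0.01 level.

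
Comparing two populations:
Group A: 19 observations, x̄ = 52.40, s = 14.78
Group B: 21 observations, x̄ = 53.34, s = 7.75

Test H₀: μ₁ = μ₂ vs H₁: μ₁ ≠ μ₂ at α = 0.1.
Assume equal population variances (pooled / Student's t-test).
Student's two-sample t-test (equal variances):
H₀: μ₁ = μ₂
H₁: μ₁ ≠ μ₂
df = n₁ + n₂ - 2 = 38
Pooled variance s_p² = [(n₁-1)s₁² + (n₂-1)s₂²] / (n₁ + n₂ - 2) = [(18)(14.78²) + (20)(7.75²)] / 38 = 135.0874
SE = √(s_p²(1/n₁ + 1/n₂)) = √(135.0874 × (1/19 + 1/21)) = 3.6800
t = (x̄₁ - x̄₂) / SE = (52.40 - 53.34) / 3.6800 = -0.94 / 3.6800 = -0.255
p-value = 0.7998

Since p-value > α = 0.1, we fail to reject H₀.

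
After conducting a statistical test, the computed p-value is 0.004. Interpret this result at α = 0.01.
Since p = 0.004 < α = 0.01, reject H₀.
There is sufficient evidence to reject the null hypothesis; the result is statistically significant at the 0.01 level.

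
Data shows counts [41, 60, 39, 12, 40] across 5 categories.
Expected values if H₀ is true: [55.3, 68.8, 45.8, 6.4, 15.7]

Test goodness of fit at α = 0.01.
Chi-square goodness of fit test:
H₀: observed counts match expected distribution
H₁: observed counts differ from expected distribution
df = k - 1 = 4
χ² = Σ(O - E)²/E
   = (41 - 55.3)²/55.3 + (60 - 68.8)²/68.8 + (39 - 45.8)²/45.8 + (12 - 6.4)²/6.4 + (40 - 15.7)²/15.7
   = 3.698 + 1.126 + 1.010 + 4.900 + 37.611
   = 48.34
p-value < 0.0001

Since p-value < α = 0.01, we reject H₀.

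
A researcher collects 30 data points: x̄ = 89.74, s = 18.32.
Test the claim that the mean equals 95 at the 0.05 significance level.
One-sample t-test:
H₀: μ = 95
H₁: μ ≠ 95
df = n - 1 = 29
t = (x̄ - μ₀) / (s/√n) = (89.74 - 95) / (18.32/√30) = -1.573
p-value = 0.1267

Since p-value > α = 0.05, we fail to reject H₀.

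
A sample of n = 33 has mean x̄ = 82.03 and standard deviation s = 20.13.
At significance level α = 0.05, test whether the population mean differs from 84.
One-sample t-test:
H₀: μ = 84
H₁: μ ≠ 84
df = n - 1 = 32
t = (x̄ - μ₀) / (s/√n) = (82.03 - 84) / (20.13/√33) = -0.562
p-value = 0.5779

Since p-value > α = 0.05, we fail to reject H₀.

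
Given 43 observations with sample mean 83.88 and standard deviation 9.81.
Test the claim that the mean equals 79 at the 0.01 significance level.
One-sample t-test:
H₀: μ = 79
H₁: μ ≠ 79
df = n - 1 = 42
t = (x̄ - μ₀) / (s/√n) = (83.88 - 79) / (9.81/√43) = 3.262
p-value = 0.0022

Since p-value < α = 0.01, we reject H₀.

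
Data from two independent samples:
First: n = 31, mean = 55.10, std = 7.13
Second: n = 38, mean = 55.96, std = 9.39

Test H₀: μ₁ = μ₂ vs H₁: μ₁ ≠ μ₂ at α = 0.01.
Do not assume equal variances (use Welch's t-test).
Welch's two-sample t-test:
H₀: μ₁ = μ₂
H₁: μ₁ ≠ μ₂
s₁²/n₁ = 7.13²/31 = 1.6399,  s₂²/n₂ = 9.39²/38 = 2.3203
SE = √(s₁²/n₁ + s₂²/n₂) = √(1.6399 + 2.3203) = 1.9900
df (Welch-Satterthwaite) = (s₁²/n₁ + s₂²/n₂)² / [(s₁²/n₁)²/(n₁-1) + (s₂²/n₂)²/(n₂-1)] ≈ 66.69
t = (x̄₁ - x̄₂) / SE = (55.10 - 55.96) / 1.9900 = -0.86 / 1.9900 = -0.432
p-value = 0.6670

Since p-value > α = 0.01, we fail to reject H₀.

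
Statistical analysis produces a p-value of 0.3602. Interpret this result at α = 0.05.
Since p = 0.3602 > α = 0.05, fail to reject H₀.
There is insufficient evidence to reject the null hypothesis; the result is not statistically significant at the 0.05 level.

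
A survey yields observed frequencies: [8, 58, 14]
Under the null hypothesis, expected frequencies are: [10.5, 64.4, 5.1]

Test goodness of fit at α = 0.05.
Chi-square goodness of fit test:
H₀: observed counts match expected distribution
H₁: observed counts differ from expected distribution
df = k - 1 = 2
χ² = Σ(O - E)²/E
   = (8 - 10.5)²/10.5 + (58 - 64.4)²/64.4 + (14 - 5.1)²/5.1
   = 0.595 + 0.636 + 15.531
   = 16.76
p-value = 0.0002

Since p-value < α = 0.05, we reject H₀.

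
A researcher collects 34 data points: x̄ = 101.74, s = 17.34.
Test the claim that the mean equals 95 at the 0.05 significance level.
One-sample t-test:
H₀: μ = 95
H₁: μ ≠ 95
df = n - 1 = 33
t = (x̄ - μ₀) / (s/√n) = (101.74 - 95) / (17.34/√34) = 2.266
p-value = 0.0301

Since p-value < α = 0.05, we reject H₀.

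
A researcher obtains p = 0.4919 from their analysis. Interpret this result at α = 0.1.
Since p = 0.4919 > α = 0.1, fail to reject H₀.
There is insufficient evidence to reject the null hypothesis; the result is not statistically significant at the 0.1 level.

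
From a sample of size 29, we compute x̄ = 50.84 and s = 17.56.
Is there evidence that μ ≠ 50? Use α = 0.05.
One-sample t-test:
H₀: μ = 50
H₁: μ ≠ 50
df = n - 1 = 28
t = (x̄ - μ₀) / (s/√n) = (50.84 - 50) / (17.56/√29) = 0.258
p-value = 0.7986

Since p-value > α = 0.05, we fail to reject H₀.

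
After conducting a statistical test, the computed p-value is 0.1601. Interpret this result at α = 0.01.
Since p = 0.1601 > α = 0.01, fail to reject H₀.
There is insufficient evidence to reject the null hypothesis; the result is not statistically significant at the 0.01 level.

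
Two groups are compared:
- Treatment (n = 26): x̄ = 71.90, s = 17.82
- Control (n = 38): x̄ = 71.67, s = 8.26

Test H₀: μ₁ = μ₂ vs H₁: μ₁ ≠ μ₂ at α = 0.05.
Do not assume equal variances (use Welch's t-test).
Welch's two-sample t-test:
H₀: μ₁ = μ₂
H₁: μ₁ ≠ μ₂
s₁²/n₁ = 17.82²/26 = 12.2136,  s₂²/n₂ = 8.26²/38 = 1.7955
SE = √(s₁²/n₁ + s₂²/n₂) = √(12.2136 + 1.7955) = 3.7429
df (Welch-Satterthwaite) = (s₁²/n₁ + s₂²/n₂)² / [(s₁²/n₁)²/(n₁-1) + (s₂²/n₂)²/(n₂-1)] ≈ 32.42
t = (x̄₁ - x̄₂) / SE = (71.90 - 71.67) / 3.7429 = 0.23 / 3.7429 = 0.061
p-value = 0.9514

Since p-value > α = 0.05, we fail to reject H₀.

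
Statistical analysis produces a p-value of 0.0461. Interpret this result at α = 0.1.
Since p = 0.0461 < α = 0.1, reject H₀.
There is sufficient evidence to reject the null hypothesis; the result is statistically significant at the 0.1 level.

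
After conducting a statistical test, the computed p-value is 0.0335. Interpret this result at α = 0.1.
Since p = 0.0335 < α = 0.1, reject H₀.
There is sufficient evidence to reject the null hypothesis; the result is statistically significant at the 0.1 level.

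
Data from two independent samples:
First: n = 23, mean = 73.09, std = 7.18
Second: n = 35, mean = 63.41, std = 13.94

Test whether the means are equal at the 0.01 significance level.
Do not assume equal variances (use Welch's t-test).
Welch's two-sample t-test:
H₀: μ₁ = μ₂
H₁: μ₁ ≠ μ₂
s₁²/n₁ = 7.18²/23 = 2.2414,  s₂²/n₂ = 13.94²/35 = 5.5521
SE = √(s₁²/n₁ + s₂²/n₂) = √(2.2414 + 5.5521) = 2.7917
df (Welch-Satterthwaite) = (s₁²/n₁ + s₂²/n₂)² / [(s₁²/n₁)²/(n₁-1) + (s₂²/n₂)²/(n₂-1)] ≈ 53.51
t = (x̄₁ - x̄₂) / SE = (73.09 - 63.41) / 2.7917 = 9.68 / 2.7917 = 3.467
p-value = 0.0010

Since p-value < α = 0.01, we reject H₀.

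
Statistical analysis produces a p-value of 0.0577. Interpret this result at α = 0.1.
Since p = 0.0577 < α = 0.1, reject H₀.
There is sufficient evidence to reject the null hypothesis; the result is statistically significant at the 0.1 level.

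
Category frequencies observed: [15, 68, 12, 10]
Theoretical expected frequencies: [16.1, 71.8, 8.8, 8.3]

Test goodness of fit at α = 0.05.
Chi-square goodness of fit test:
H₀: observed counts match expected distribution
H₁: observed counts differ from expected distribution
df = k - 1 = 3
χ² = Σ(O - E)²/E
   = (15 - 16.1)²/16.1 + (68 - 71.8)²/71.8 + (12 - 8.8)²/8.8 + (10 - 8.3)²/8.3
   = 0.075 + 0.201 + 1.164 + 0.348
   = 1.79
p-value = 0.6175

Since p-value > α = 0.05, we fail to reject H₀.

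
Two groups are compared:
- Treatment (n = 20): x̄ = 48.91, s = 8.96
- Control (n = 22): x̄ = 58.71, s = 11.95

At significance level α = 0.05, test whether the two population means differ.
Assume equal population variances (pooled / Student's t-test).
Student's two-sample t-test (equal variances):
H₀: μ₁ = μ₂
H₁: μ₁ ≠ μ₂
df = n₁ + n₂ - 2 = 40
Pooled variance s_p² = [(n₁-1)s₁² + (n₂-1)s₂²] / (n₁ + n₂ - 2) = [(19)(8.96²) + (21)(11.95²)] / 40 = 113.1051
SE = √(s_p²(1/n₁ + 1/n₂)) = √(113.1051 × (1/20 + 1/22)) = 3.2858
t = (x̄₁ - x̄₂) / SE = (48.91 - 58.71) / 3.2858 = -9.80 / 3.2858 = -2.983
p-value = 0.0049

Since p-value < α = 0.05, we reject H₀.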